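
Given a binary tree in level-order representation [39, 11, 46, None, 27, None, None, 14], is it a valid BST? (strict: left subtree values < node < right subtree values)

Level-order array: [39, 11, 46, None, 27, None, None, 14]
Validate using subtree bounds (lo, hi): at each node, require lo < value < hi,
then recurse left with hi=value and right with lo=value.
Preorder trace (stopping at first violation):
  at node 39 with bounds (-inf, +inf): OK
  at node 11 with bounds (-inf, 39): OK
  at node 27 with bounds (11, 39): OK
  at node 14 with bounds (11, 27): OK
  at node 46 with bounds (39, +inf): OK
No violation found at any node.
Result: Valid BST


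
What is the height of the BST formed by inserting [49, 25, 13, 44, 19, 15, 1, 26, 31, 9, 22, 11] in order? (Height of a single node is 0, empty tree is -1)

Insertion order: [49, 25, 13, 44, 19, 15, 1, 26, 31, 9, 22, 11]
Tree (level-order array): [49, 25, None, 13, 44, 1, 19, 26, None, None, 9, 15, 22, None, 31, None, 11]
Compute height bottom-up (empty subtree = -1):
  height(11) = 1 + max(-1, -1) = 0
  height(9) = 1 + max(-1, 0) = 1
  height(1) = 1 + max(-1, 1) = 2
  height(15) = 1 + max(-1, -1) = 0
  height(22) = 1 + max(-1, -1) = 0
  height(19) = 1 + max(0, 0) = 1
  height(13) = 1 + max(2, 1) = 3
  height(31) = 1 + max(-1, -1) = 0
  height(26) = 1 + max(-1, 0) = 1
  height(44) = 1 + max(1, -1) = 2
  height(25) = 1 + max(3, 2) = 4
  height(49) = 1 + max(4, -1) = 5
Height = 5


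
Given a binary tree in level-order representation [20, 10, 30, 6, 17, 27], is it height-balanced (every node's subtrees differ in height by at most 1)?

Tree (level-order array): [20, 10, 30, 6, 17, 27]
Definition: a tree is height-balanced if, at every node, |h(left) - h(right)| <= 1 (empty subtree has height -1).
Bottom-up per-node check:
  node 6: h_left=-1, h_right=-1, diff=0 [OK], height=0
  node 17: h_left=-1, h_right=-1, diff=0 [OK], height=0
  node 10: h_left=0, h_right=0, diff=0 [OK], height=1
  node 27: h_left=-1, h_right=-1, diff=0 [OK], height=0
  node 30: h_left=0, h_right=-1, diff=1 [OK], height=1
  node 20: h_left=1, h_right=1, diff=0 [OK], height=2
All nodes satisfy the balance condition.
Result: Balanced


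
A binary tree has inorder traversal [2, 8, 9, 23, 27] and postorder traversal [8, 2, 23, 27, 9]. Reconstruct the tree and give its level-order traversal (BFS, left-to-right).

Inorder:   [2, 8, 9, 23, 27]
Postorder: [8, 2, 23, 27, 9]
Algorithm: postorder visits root last, so walk postorder right-to-left;
each value is the root of the current inorder slice — split it at that
value, recurse on the right subtree first, then the left.
Recursive splits:
  root=9; inorder splits into left=[2, 8], right=[23, 27]
  root=27; inorder splits into left=[23], right=[]
  root=23; inorder splits into left=[], right=[]
  root=2; inorder splits into left=[], right=[8]
  root=8; inorder splits into left=[], right=[]
Reconstructed level-order: [9, 2, 27, 8, 23]


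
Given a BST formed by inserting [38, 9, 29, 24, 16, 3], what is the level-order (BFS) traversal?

Tree insertion order: [38, 9, 29, 24, 16, 3]
Tree (level-order array): [38, 9, None, 3, 29, None, None, 24, None, 16]
BFS from the root, enqueuing left then right child of each popped node:
  queue [38] -> pop 38, enqueue [9], visited so far: [38]
  queue [9] -> pop 9, enqueue [3, 29], visited so far: [38, 9]
  queue [3, 29] -> pop 3, enqueue [none], visited so far: [38, 9, 3]
  queue [29] -> pop 29, enqueue [24], visited so far: [38, 9, 3, 29]
  queue [24] -> pop 24, enqueue [16], visited so far: [38, 9, 3, 29, 24]
  queue [16] -> pop 16, enqueue [none], visited so far: [38, 9, 3, 29, 24, 16]
Result: [38, 9, 3, 29, 24, 16]


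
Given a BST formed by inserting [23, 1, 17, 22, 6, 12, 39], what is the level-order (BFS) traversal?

Tree insertion order: [23, 1, 17, 22, 6, 12, 39]
Tree (level-order array): [23, 1, 39, None, 17, None, None, 6, 22, None, 12]
BFS from the root, enqueuing left then right child of each popped node:
  queue [23] -> pop 23, enqueue [1, 39], visited so far: [23]
  queue [1, 39] -> pop 1, enqueue [17], visited so far: [23, 1]
  queue [39, 17] -> pop 39, enqueue [none], visited so far: [23, 1, 39]
  queue [17] -> pop 17, enqueue [6, 22], visited so far: [23, 1, 39, 17]
  queue [6, 22] -> pop 6, enqueue [12], visited so far: [23, 1, 39, 17, 6]
  queue [22, 12] -> pop 22, enqueue [none], visited so far: [23, 1, 39, 17, 6, 22]
  queue [12] -> pop 12, enqueue [none], visited so far: [23, 1, 39, 17, 6, 22, 12]
Result: [23, 1, 39, 17, 6, 22, 12]


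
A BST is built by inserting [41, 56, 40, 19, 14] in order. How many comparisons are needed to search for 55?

Search path for 55: 41 -> 56
Found: False
Comparisons: 2


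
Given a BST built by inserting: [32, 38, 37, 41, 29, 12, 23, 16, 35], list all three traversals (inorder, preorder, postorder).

Tree insertion order: [32, 38, 37, 41, 29, 12, 23, 16, 35]
Tree (level-order array): [32, 29, 38, 12, None, 37, 41, None, 23, 35, None, None, None, 16]
Inorder (L, root, R): [12, 16, 23, 29, 32, 35, 37, 38, 41]
Preorder (root, L, R): [32, 29, 12, 23, 16, 38, 37, 35, 41]
Postorder (L, R, root): [16, 23, 12, 29, 35, 37, 41, 38, 32]


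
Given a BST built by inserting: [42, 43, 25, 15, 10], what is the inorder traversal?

Tree insertion order: [42, 43, 25, 15, 10]
Tree (level-order array): [42, 25, 43, 15, None, None, None, 10]
Inorder traversal: [10, 15, 25, 42, 43]


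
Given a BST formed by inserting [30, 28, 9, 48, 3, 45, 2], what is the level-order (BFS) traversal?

Tree insertion order: [30, 28, 9, 48, 3, 45, 2]
Tree (level-order array): [30, 28, 48, 9, None, 45, None, 3, None, None, None, 2]
BFS from the root, enqueuing left then right child of each popped node:
  queue [30] -> pop 30, enqueue [28, 48], visited so far: [30]
  queue [28, 48] -> pop 28, enqueue [9], visited so far: [30, 28]
  queue [48, 9] -> pop 48, enqueue [45], visited so far: [30, 28, 48]
  queue [9, 45] -> pop 9, enqueue [3], visited so far: [30, 28, 48, 9]
  queue [45, 3] -> pop 45, enqueue [none], visited so far: [30, 28, 48, 9, 45]
  queue [3] -> pop 3, enqueue [2], visited so far: [30, 28, 48, 9, 45, 3]
  queue [2] -> pop 2, enqueue [none], visited so far: [30, 28, 48, 9, 45, 3, 2]
Result: [30, 28, 48, 9, 45, 3, 2]


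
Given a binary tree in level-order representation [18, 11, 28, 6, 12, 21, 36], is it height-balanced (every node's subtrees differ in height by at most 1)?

Tree (level-order array): [18, 11, 28, 6, 12, 21, 36]
Definition: a tree is height-balanced if, at every node, |h(left) - h(right)| <= 1 (empty subtree has height -1).
Bottom-up per-node check:
  node 6: h_left=-1, h_right=-1, diff=0 [OK], height=0
  node 12: h_left=-1, h_right=-1, diff=0 [OK], height=0
  node 11: h_left=0, h_right=0, diff=0 [OK], height=1
  node 21: h_left=-1, h_right=-1, diff=0 [OK], height=0
  node 36: h_left=-1, h_right=-1, diff=0 [OK], height=0
  node 28: h_left=0, h_right=0, diff=0 [OK], height=1
  node 18: h_left=1, h_right=1, diff=0 [OK], height=2
All nodes satisfy the balance condition.
Result: Balanced


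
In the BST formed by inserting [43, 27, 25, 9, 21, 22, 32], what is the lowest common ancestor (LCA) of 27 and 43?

Tree insertion order: [43, 27, 25, 9, 21, 22, 32]
Tree (level-order array): [43, 27, None, 25, 32, 9, None, None, None, None, 21, None, 22]
In a BST, the LCA of p=27, q=43 is the first node v on the
root-to-leaf path with p <= v <= q (go left if both < v, right if both > v).
Walk from root:
  at 43: 27 <= 43 <= 43, this is the LCA
LCA = 43


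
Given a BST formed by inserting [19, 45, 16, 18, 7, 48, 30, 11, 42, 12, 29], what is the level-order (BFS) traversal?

Tree insertion order: [19, 45, 16, 18, 7, 48, 30, 11, 42, 12, 29]
Tree (level-order array): [19, 16, 45, 7, 18, 30, 48, None, 11, None, None, 29, 42, None, None, None, 12]
BFS from the root, enqueuing left then right child of each popped node:
  queue [19] -> pop 19, enqueue [16, 45], visited so far: [19]
  queue [16, 45] -> pop 16, enqueue [7, 18], visited so far: [19, 16]
  queue [45, 7, 18] -> pop 45, enqueue [30, 48], visited so far: [19, 16, 45]
  queue [7, 18, 30, 48] -> pop 7, enqueue [11], visited so far: [19, 16, 45, 7]
  queue [18, 30, 48, 11] -> pop 18, enqueue [none], visited so far: [19, 16, 45, 7, 18]
  queue [30, 48, 11] -> pop 30, enqueue [29, 42], visited so far: [19, 16, 45, 7, 18, 30]
  queue [48, 11, 29, 42] -> pop 48, enqueue [none], visited so far: [19, 16, 45, 7, 18, 30, 48]
  queue [11, 29, 42] -> pop 11, enqueue [12], visited so far: [19, 16, 45, 7, 18, 30, 48, 11]
  queue [29, 42, 12] -> pop 29, enqueue [none], visited so far: [19, 16, 45, 7, 18, 30, 48, 11, 29]
  queue [42, 12] -> pop 42, enqueue [none], visited so far: [19, 16, 45, 7, 18, 30, 48, 11, 29, 42]
  queue [12] -> pop 12, enqueue [none], visited so far: [19, 16, 45, 7, 18, 30, 48, 11, 29, 42, 12]
Result: [19, 16, 45, 7, 18, 30, 48, 11, 29, 42, 12]


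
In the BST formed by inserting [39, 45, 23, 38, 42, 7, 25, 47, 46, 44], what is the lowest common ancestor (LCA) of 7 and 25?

Tree insertion order: [39, 45, 23, 38, 42, 7, 25, 47, 46, 44]
Tree (level-order array): [39, 23, 45, 7, 38, 42, 47, None, None, 25, None, None, 44, 46]
In a BST, the LCA of p=7, q=25 is the first node v on the
root-to-leaf path with p <= v <= q (go left if both < v, right if both > v).
Walk from root:
  at 39: both 7 and 25 < 39, go left
  at 23: 7 <= 23 <= 25, this is the LCA
LCA = 23


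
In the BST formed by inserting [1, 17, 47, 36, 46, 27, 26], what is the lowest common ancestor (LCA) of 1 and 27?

Tree insertion order: [1, 17, 47, 36, 46, 27, 26]
Tree (level-order array): [1, None, 17, None, 47, 36, None, 27, 46, 26]
In a BST, the LCA of p=1, q=27 is the first node v on the
root-to-leaf path with p <= v <= q (go left if both < v, right if both > v).
Walk from root:
  at 1: 1 <= 1 <= 27, this is the LCA
LCA = 1


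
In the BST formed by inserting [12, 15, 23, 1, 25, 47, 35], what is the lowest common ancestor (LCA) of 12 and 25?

Tree insertion order: [12, 15, 23, 1, 25, 47, 35]
Tree (level-order array): [12, 1, 15, None, None, None, 23, None, 25, None, 47, 35]
In a BST, the LCA of p=12, q=25 is the first node v on the
root-to-leaf path with p <= v <= q (go left if both < v, right if both > v).
Walk from root:
  at 12: 12 <= 12 <= 25, this is the LCA
LCA = 12


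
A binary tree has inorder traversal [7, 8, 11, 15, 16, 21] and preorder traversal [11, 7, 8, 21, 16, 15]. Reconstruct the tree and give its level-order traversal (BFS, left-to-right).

Inorder:  [7, 8, 11, 15, 16, 21]
Preorder: [11, 7, 8, 21, 16, 15]
Algorithm: preorder visits root first, so consume preorder in order;
for each root, split the current inorder slice at that value into
left-subtree inorder and right-subtree inorder, then recurse.
Recursive splits:
  root=11; inorder splits into left=[7, 8], right=[15, 16, 21]
  root=7; inorder splits into left=[], right=[8]
  root=8; inorder splits into left=[], right=[]
  root=21; inorder splits into left=[15, 16], right=[]
  root=16; inorder splits into left=[15], right=[]
  root=15; inorder splits into left=[], right=[]
Reconstructed level-order: [11, 7, 21, 8, 16, 15]


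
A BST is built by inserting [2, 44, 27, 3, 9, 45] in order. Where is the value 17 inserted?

Starting tree (level order): [2, None, 44, 27, 45, 3, None, None, None, None, 9]
Insertion path: 2 -> 44 -> 27 -> 3 -> 9
Result: insert 17 as right child of 9
Final tree (level order): [2, None, 44, 27, 45, 3, None, None, None, None, 9, None, 17]


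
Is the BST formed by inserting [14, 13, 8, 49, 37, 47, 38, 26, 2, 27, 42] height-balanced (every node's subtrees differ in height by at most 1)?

Tree (level-order array): [14, 13, 49, 8, None, 37, None, 2, None, 26, 47, None, None, None, 27, 38, None, None, None, None, 42]
Definition: a tree is height-balanced if, at every node, |h(left) - h(right)| <= 1 (empty subtree has height -1).
Bottom-up per-node check:
  node 2: h_left=-1, h_right=-1, diff=0 [OK], height=0
  node 8: h_left=0, h_right=-1, diff=1 [OK], height=1
  node 13: h_left=1, h_right=-1, diff=2 [FAIL (|1--1|=2 > 1)], height=2
  node 27: h_left=-1, h_right=-1, diff=0 [OK], height=0
  node 26: h_left=-1, h_right=0, diff=1 [OK], height=1
  node 42: h_left=-1, h_right=-1, diff=0 [OK], height=0
  node 38: h_left=-1, h_right=0, diff=1 [OK], height=1
  node 47: h_left=1, h_right=-1, diff=2 [FAIL (|1--1|=2 > 1)], height=2
  node 37: h_left=1, h_right=2, diff=1 [OK], height=3
  node 49: h_left=3, h_right=-1, diff=4 [FAIL (|3--1|=4 > 1)], height=4
  node 14: h_left=2, h_right=4, diff=2 [FAIL (|2-4|=2 > 1)], height=5
Node 13 violates the condition: |1 - -1| = 2 > 1.
Result: Not balanced


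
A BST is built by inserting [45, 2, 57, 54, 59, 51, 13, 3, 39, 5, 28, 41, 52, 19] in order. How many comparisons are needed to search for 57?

Search path for 57: 45 -> 57
Found: True
Comparisons: 2


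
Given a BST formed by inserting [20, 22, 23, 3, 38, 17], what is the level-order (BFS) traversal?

Tree insertion order: [20, 22, 23, 3, 38, 17]
Tree (level-order array): [20, 3, 22, None, 17, None, 23, None, None, None, 38]
BFS from the root, enqueuing left then right child of each popped node:
  queue [20] -> pop 20, enqueue [3, 22], visited so far: [20]
  queue [3, 22] -> pop 3, enqueue [17], visited so far: [20, 3]
  queue [22, 17] -> pop 22, enqueue [23], visited so far: [20, 3, 22]
  queue [17, 23] -> pop 17, enqueue [none], visited so far: [20, 3, 22, 17]
  queue [23] -> pop 23, enqueue [38], visited so far: [20, 3, 22, 17, 23]
  queue [38] -> pop 38, enqueue [none], visited so far: [20, 3, 22, 17, 23, 38]
Result: [20, 3, 22, 17, 23, 38]


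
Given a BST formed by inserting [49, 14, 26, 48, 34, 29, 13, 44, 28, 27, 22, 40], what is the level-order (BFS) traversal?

Tree insertion order: [49, 14, 26, 48, 34, 29, 13, 44, 28, 27, 22, 40]
Tree (level-order array): [49, 14, None, 13, 26, None, None, 22, 48, None, None, 34, None, 29, 44, 28, None, 40, None, 27]
BFS from the root, enqueuing left then right child of each popped node:
  queue [49] -> pop 49, enqueue [14], visited so far: [49]
  queue [14] -> pop 14, enqueue [13, 26], visited so far: [49, 14]
  queue [13, 26] -> pop 13, enqueue [none], visited so far: [49, 14, 13]
  queue [26] -> pop 26, enqueue [22, 48], visited so far: [49, 14, 13, 26]
  queue [22, 48] -> pop 22, enqueue [none], visited so far: [49, 14, 13, 26, 22]
  queue [48] -> pop 48, enqueue [34], visited so far: [49, 14, 13, 26, 22, 48]
  queue [34] -> pop 34, enqueue [29, 44], visited so far: [49, 14, 13, 26, 22, 48, 34]
  queue [29, 44] -> pop 29, enqueue [28], visited so far: [49, 14, 13, 26, 22, 48, 34, 29]
  queue [44, 28] -> pop 44, enqueue [40], visited so far: [49, 14, 13, 26, 22, 48, 34, 29, 44]
  queue [28, 40] -> pop 28, enqueue [27], visited so far: [49, 14, 13, 26, 22, 48, 34, 29, 44, 28]
  queue [40, 27] -> pop 40, enqueue [none], visited so far: [49, 14, 13, 26, 22, 48, 34, 29, 44, 28, 40]
  queue [27] -> pop 27, enqueue [none], visited so far: [49, 14, 13, 26, 22, 48, 34, 29, 44, 28, 40, 27]
Result: [49, 14, 13, 26, 22, 48, 34, 29, 44, 28, 40, 27]


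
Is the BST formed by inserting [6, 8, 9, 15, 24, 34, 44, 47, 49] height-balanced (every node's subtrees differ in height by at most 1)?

Tree (level-order array): [6, None, 8, None, 9, None, 15, None, 24, None, 34, None, 44, None, 47, None, 49]
Definition: a tree is height-balanced if, at every node, |h(left) - h(right)| <= 1 (empty subtree has height -1).
Bottom-up per-node check:
  node 49: h_left=-1, h_right=-1, diff=0 [OK], height=0
  node 47: h_left=-1, h_right=0, diff=1 [OK], height=1
  node 44: h_left=-1, h_right=1, diff=2 [FAIL (|-1-1|=2 > 1)], height=2
  node 34: h_left=-1, h_right=2, diff=3 [FAIL (|-1-2|=3 > 1)], height=3
  node 24: h_left=-1, h_right=3, diff=4 [FAIL (|-1-3|=4 > 1)], height=4
  node 15: h_left=-1, h_right=4, diff=5 [FAIL (|-1-4|=5 > 1)], height=5
  node 9: h_left=-1, h_right=5, diff=6 [FAIL (|-1-5|=6 > 1)], height=6
  node 8: h_left=-1, h_right=6, diff=7 [FAIL (|-1-6|=7 > 1)], height=7
  node 6: h_left=-1, h_right=7, diff=8 [FAIL (|-1-7|=8 > 1)], height=8
Node 44 violates the condition: |-1 - 1| = 2 > 1.
Result: Not balanced


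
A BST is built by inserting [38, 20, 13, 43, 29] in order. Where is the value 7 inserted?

Starting tree (level order): [38, 20, 43, 13, 29]
Insertion path: 38 -> 20 -> 13
Result: insert 7 as left child of 13
Final tree (level order): [38, 20, 43, 13, 29, None, None, 7]


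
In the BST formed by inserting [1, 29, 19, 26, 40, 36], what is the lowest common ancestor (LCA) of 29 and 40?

Tree insertion order: [1, 29, 19, 26, 40, 36]
Tree (level-order array): [1, None, 29, 19, 40, None, 26, 36]
In a BST, the LCA of p=29, q=40 is the first node v on the
root-to-leaf path with p <= v <= q (go left if both < v, right if both > v).
Walk from root:
  at 1: both 29 and 40 > 1, go right
  at 29: 29 <= 29 <= 40, this is the LCA
LCA = 29


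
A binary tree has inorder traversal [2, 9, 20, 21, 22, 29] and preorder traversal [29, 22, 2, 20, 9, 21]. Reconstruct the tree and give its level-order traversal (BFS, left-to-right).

Inorder:  [2, 9, 20, 21, 22, 29]
Preorder: [29, 22, 2, 20, 9, 21]
Algorithm: preorder visits root first, so consume preorder in order;
for each root, split the current inorder slice at that value into
left-subtree inorder and right-subtree inorder, then recurse.
Recursive splits:
  root=29; inorder splits into left=[2, 9, 20, 21, 22], right=[]
  root=22; inorder splits into left=[2, 9, 20, 21], right=[]
  root=2; inorder splits into left=[], right=[9, 20, 21]
  root=20; inorder splits into left=[9], right=[21]
  root=9; inorder splits into left=[], right=[]
  root=21; inorder splits into left=[], right=[]
Reconstructed level-order: [29, 22, 2, 20, 9, 21]


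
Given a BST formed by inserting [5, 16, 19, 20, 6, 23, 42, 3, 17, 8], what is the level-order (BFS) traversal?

Tree insertion order: [5, 16, 19, 20, 6, 23, 42, 3, 17, 8]
Tree (level-order array): [5, 3, 16, None, None, 6, 19, None, 8, 17, 20, None, None, None, None, None, 23, None, 42]
BFS from the root, enqueuing left then right child of each popped node:
  queue [5] -> pop 5, enqueue [3, 16], visited so far: [5]
  queue [3, 16] -> pop 3, enqueue [none], visited so far: [5, 3]
  queue [16] -> pop 16, enqueue [6, 19], visited so far: [5, 3, 16]
  queue [6, 19] -> pop 6, enqueue [8], visited so far: [5, 3, 16, 6]
  queue [19, 8] -> pop 19, enqueue [17, 20], visited so far: [5, 3, 16, 6, 19]
  queue [8, 17, 20] -> pop 8, enqueue [none], visited so far: [5, 3, 16, 6, 19, 8]
  queue [17, 20] -> pop 17, enqueue [none], visited so far: [5, 3, 16, 6, 19, 8, 17]
  queue [20] -> pop 20, enqueue [23], visited so far: [5, 3, 16, 6, 19, 8, 17, 20]
  queue [23] -> pop 23, enqueue [42], visited so far: [5, 3, 16, 6, 19, 8, 17, 20, 23]
  queue [42] -> pop 42, enqueue [none], visited so far: [5, 3, 16, 6, 19, 8, 17, 20, 23, 42]
Result: [5, 3, 16, 6, 19, 8, 17, 20, 23, 42]


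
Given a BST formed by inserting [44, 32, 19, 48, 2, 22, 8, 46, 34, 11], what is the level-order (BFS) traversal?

Tree insertion order: [44, 32, 19, 48, 2, 22, 8, 46, 34, 11]
Tree (level-order array): [44, 32, 48, 19, 34, 46, None, 2, 22, None, None, None, None, None, 8, None, None, None, 11]
BFS from the root, enqueuing left then right child of each popped node:
  queue [44] -> pop 44, enqueue [32, 48], visited so far: [44]
  queue [32, 48] -> pop 32, enqueue [19, 34], visited so far: [44, 32]
  queue [48, 19, 34] -> pop 48, enqueue [46], visited so far: [44, 32, 48]
  queue [19, 34, 46] -> pop 19, enqueue [2, 22], visited so far: [44, 32, 48, 19]
  queue [34, 46, 2, 22] -> pop 34, enqueue [none], visited so far: [44, 32, 48, 19, 34]
  queue [46, 2, 22] -> pop 46, enqueue [none], visited so far: [44, 32, 48, 19, 34, 46]
  queue [2, 22] -> pop 2, enqueue [8], visited so far: [44, 32, 48, 19, 34, 46, 2]
  queue [22, 8] -> pop 22, enqueue [none], visited so far: [44, 32, 48, 19, 34, 46, 2, 22]
  queue [8] -> pop 8, enqueue [11], visited so far: [44, 32, 48, 19, 34, 46, 2, 22, 8]
  queue [11] -> pop 11, enqueue [none], visited so far: [44, 32, 48, 19, 34, 46, 2, 22, 8, 11]
Result: [44, 32, 48, 19, 34, 46, 2, 22, 8, 11]


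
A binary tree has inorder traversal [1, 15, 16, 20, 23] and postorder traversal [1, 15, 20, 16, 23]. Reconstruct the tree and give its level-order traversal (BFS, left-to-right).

Inorder:   [1, 15, 16, 20, 23]
Postorder: [1, 15, 20, 16, 23]
Algorithm: postorder visits root last, so walk postorder right-to-left;
each value is the root of the current inorder slice — split it at that
value, recurse on the right subtree first, then the left.
Recursive splits:
  root=23; inorder splits into left=[1, 15, 16, 20], right=[]
  root=16; inorder splits into left=[1, 15], right=[20]
  root=20; inorder splits into left=[], right=[]
  root=15; inorder splits into left=[1], right=[]
  root=1; inorder splits into left=[], right=[]
Reconstructed level-order: [23, 16, 15, 20, 1]


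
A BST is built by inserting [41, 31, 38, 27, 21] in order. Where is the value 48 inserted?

Starting tree (level order): [41, 31, None, 27, 38, 21]
Insertion path: 41
Result: insert 48 as right child of 41
Final tree (level order): [41, 31, 48, 27, 38, None, None, 21]


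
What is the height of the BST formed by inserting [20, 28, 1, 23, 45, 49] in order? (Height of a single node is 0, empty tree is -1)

Insertion order: [20, 28, 1, 23, 45, 49]
Tree (level-order array): [20, 1, 28, None, None, 23, 45, None, None, None, 49]
Compute height bottom-up (empty subtree = -1):
  height(1) = 1 + max(-1, -1) = 0
  height(23) = 1 + max(-1, -1) = 0
  height(49) = 1 + max(-1, -1) = 0
  height(45) = 1 + max(-1, 0) = 1
  height(28) = 1 + max(0, 1) = 2
  height(20) = 1 + max(0, 2) = 3
Height = 3


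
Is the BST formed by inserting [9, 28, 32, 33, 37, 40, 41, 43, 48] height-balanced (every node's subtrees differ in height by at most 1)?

Tree (level-order array): [9, None, 28, None, 32, None, 33, None, 37, None, 40, None, 41, None, 43, None, 48]
Definition: a tree is height-balanced if, at every node, |h(left) - h(right)| <= 1 (empty subtree has height -1).
Bottom-up per-node check:
  node 48: h_left=-1, h_right=-1, diff=0 [OK], height=0
  node 43: h_left=-1, h_right=0, diff=1 [OK], height=1
  node 41: h_left=-1, h_right=1, diff=2 [FAIL (|-1-1|=2 > 1)], height=2
  node 40: h_left=-1, h_right=2, diff=3 [FAIL (|-1-2|=3 > 1)], height=3
  node 37: h_left=-1, h_right=3, diff=4 [FAIL (|-1-3|=4 > 1)], height=4
  node 33: h_left=-1, h_right=4, diff=5 [FAIL (|-1-4|=5 > 1)], height=5
  node 32: h_left=-1, h_right=5, diff=6 [FAIL (|-1-5|=6 > 1)], height=6
  node 28: h_left=-1, h_right=6, diff=7 [FAIL (|-1-6|=7 > 1)], height=7
  node 9: h_left=-1, h_right=7, diff=8 [FAIL (|-1-7|=8 > 1)], height=8
Node 41 violates the condition: |-1 - 1| = 2 > 1.
Result: Not balanced


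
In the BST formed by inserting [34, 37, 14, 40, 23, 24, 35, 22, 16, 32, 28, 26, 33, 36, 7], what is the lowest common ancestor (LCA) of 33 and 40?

Tree insertion order: [34, 37, 14, 40, 23, 24, 35, 22, 16, 32, 28, 26, 33, 36, 7]
Tree (level-order array): [34, 14, 37, 7, 23, 35, 40, None, None, 22, 24, None, 36, None, None, 16, None, None, 32, None, None, None, None, 28, 33, 26]
In a BST, the LCA of p=33, q=40 is the first node v on the
root-to-leaf path with p <= v <= q (go left if both < v, right if both > v).
Walk from root:
  at 34: 33 <= 34 <= 40, this is the LCA
LCA = 34


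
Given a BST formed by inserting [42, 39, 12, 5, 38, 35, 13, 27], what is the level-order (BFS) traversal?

Tree insertion order: [42, 39, 12, 5, 38, 35, 13, 27]
Tree (level-order array): [42, 39, None, 12, None, 5, 38, None, None, 35, None, 13, None, None, 27]
BFS from the root, enqueuing left then right child of each popped node:
  queue [42] -> pop 42, enqueue [39], visited so far: [42]
  queue [39] -> pop 39, enqueue [12], visited so far: [42, 39]
  queue [12] -> pop 12, enqueue [5, 38], visited so far: [42, 39, 12]
  queue [5, 38] -> pop 5, enqueue [none], visited so far: [42, 39, 12, 5]
  queue [38] -> pop 38, enqueue [35], visited so far: [42, 39, 12, 5, 38]
  queue [35] -> pop 35, enqueue [13], visited so far: [42, 39, 12, 5, 38, 35]
  queue [13] -> pop 13, enqueue [27], visited so far: [42, 39, 12, 5, 38, 35, 13]
  queue [27] -> pop 27, enqueue [none], visited so far: [42, 39, 12, 5, 38, 35, 13, 27]
Result: [42, 39, 12, 5, 38, 35, 13, 27]


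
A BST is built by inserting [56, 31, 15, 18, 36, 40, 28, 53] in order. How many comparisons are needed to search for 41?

Search path for 41: 56 -> 31 -> 36 -> 40 -> 53
Found: False
Comparisons: 5


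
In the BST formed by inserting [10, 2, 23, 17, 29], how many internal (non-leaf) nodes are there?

Tree built from: [10, 2, 23, 17, 29]
Tree (level-order array): [10, 2, 23, None, None, 17, 29]
Rule: An internal node has at least one child.
Per-node child counts:
  node 10: 2 child(ren)
  node 2: 0 child(ren)
  node 23: 2 child(ren)
  node 17: 0 child(ren)
  node 29: 0 child(ren)
Matching nodes: [10, 23]
Count of internal (non-leaf) nodes: 2


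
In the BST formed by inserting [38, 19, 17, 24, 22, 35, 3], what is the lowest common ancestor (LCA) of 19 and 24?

Tree insertion order: [38, 19, 17, 24, 22, 35, 3]
Tree (level-order array): [38, 19, None, 17, 24, 3, None, 22, 35]
In a BST, the LCA of p=19, q=24 is the first node v on the
root-to-leaf path with p <= v <= q (go left if both < v, right if both > v).
Walk from root:
  at 38: both 19 and 24 < 38, go left
  at 19: 19 <= 19 <= 24, this is the LCA
LCA = 19


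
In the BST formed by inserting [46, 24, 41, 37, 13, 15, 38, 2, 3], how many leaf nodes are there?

Tree built from: [46, 24, 41, 37, 13, 15, 38, 2, 3]
Tree (level-order array): [46, 24, None, 13, 41, 2, 15, 37, None, None, 3, None, None, None, 38]
Rule: A leaf has 0 children.
Per-node child counts:
  node 46: 1 child(ren)
  node 24: 2 child(ren)
  node 13: 2 child(ren)
  node 2: 1 child(ren)
  node 3: 0 child(ren)
  node 15: 0 child(ren)
  node 41: 1 child(ren)
  node 37: 1 child(ren)
  node 38: 0 child(ren)
Matching nodes: [3, 15, 38]
Count of leaf nodes: 3


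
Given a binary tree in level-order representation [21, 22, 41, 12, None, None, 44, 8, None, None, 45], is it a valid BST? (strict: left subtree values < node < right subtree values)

Level-order array: [21, 22, 41, 12, None, None, 44, 8, None, None, 45]
Validate using subtree bounds (lo, hi): at each node, require lo < value < hi,
then recurse left with hi=value and right with lo=value.
Preorder trace (stopping at first violation):
  at node 21 with bounds (-inf, +inf): OK
  at node 22 with bounds (-inf, 21): VIOLATION
Node 22 violates its bound: not (-inf < 22 < 21).
Result: Not a valid BST


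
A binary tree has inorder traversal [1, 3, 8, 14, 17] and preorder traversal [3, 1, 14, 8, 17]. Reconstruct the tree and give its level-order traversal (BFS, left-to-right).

Inorder:  [1, 3, 8, 14, 17]
Preorder: [3, 1, 14, 8, 17]
Algorithm: preorder visits root first, so consume preorder in order;
for each root, split the current inorder slice at that value into
left-subtree inorder and right-subtree inorder, then recurse.
Recursive splits:
  root=3; inorder splits into left=[1], right=[8, 14, 17]
  root=1; inorder splits into left=[], right=[]
  root=14; inorder splits into left=[8], right=[17]
  root=8; inorder splits into left=[], right=[]
  root=17; inorder splits into left=[], right=[]
Reconstructed level-order: [3, 1, 14, 8, 17]


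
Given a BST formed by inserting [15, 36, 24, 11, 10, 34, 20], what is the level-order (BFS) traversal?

Tree insertion order: [15, 36, 24, 11, 10, 34, 20]
Tree (level-order array): [15, 11, 36, 10, None, 24, None, None, None, 20, 34]
BFS from the root, enqueuing left then right child of each popped node:
  queue [15] -> pop 15, enqueue [11, 36], visited so far: [15]
  queue [11, 36] -> pop 11, enqueue [10], visited so far: [15, 11]
  queue [36, 10] -> pop 36, enqueue [24], visited so far: [15, 11, 36]
  queue [10, 24] -> pop 10, enqueue [none], visited so far: [15, 11, 36, 10]
  queue [24] -> pop 24, enqueue [20, 34], visited so far: [15, 11, 36, 10, 24]
  queue [20, 34] -> pop 20, enqueue [none], visited so far: [15, 11, 36, 10, 24, 20]
  queue [34] -> pop 34, enqueue [none], visited so far: [15, 11, 36, 10, 24, 20, 34]
Result: [15, 11, 36, 10, 24, 20, 34]


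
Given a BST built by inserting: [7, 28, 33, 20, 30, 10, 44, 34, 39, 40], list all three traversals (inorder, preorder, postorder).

Tree insertion order: [7, 28, 33, 20, 30, 10, 44, 34, 39, 40]
Tree (level-order array): [7, None, 28, 20, 33, 10, None, 30, 44, None, None, None, None, 34, None, None, 39, None, 40]
Inorder (L, root, R): [7, 10, 20, 28, 30, 33, 34, 39, 40, 44]
Preorder (root, L, R): [7, 28, 20, 10, 33, 30, 44, 34, 39, 40]
Postorder (L, R, root): [10, 20, 30, 40, 39, 34, 44, 33, 28, 7]


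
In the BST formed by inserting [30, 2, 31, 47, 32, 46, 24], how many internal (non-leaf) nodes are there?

Tree built from: [30, 2, 31, 47, 32, 46, 24]
Tree (level-order array): [30, 2, 31, None, 24, None, 47, None, None, 32, None, None, 46]
Rule: An internal node has at least one child.
Per-node child counts:
  node 30: 2 child(ren)
  node 2: 1 child(ren)
  node 24: 0 child(ren)
  node 31: 1 child(ren)
  node 47: 1 child(ren)
  node 32: 1 child(ren)
  node 46: 0 child(ren)
Matching nodes: [30, 2, 31, 47, 32]
Count of internal (non-leaf) nodes: 5


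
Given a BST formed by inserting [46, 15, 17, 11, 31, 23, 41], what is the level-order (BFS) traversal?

Tree insertion order: [46, 15, 17, 11, 31, 23, 41]
Tree (level-order array): [46, 15, None, 11, 17, None, None, None, 31, 23, 41]
BFS from the root, enqueuing left then right child of each popped node:
  queue [46] -> pop 46, enqueue [15], visited so far: [46]
  queue [15] -> pop 15, enqueue [11, 17], visited so far: [46, 15]
  queue [11, 17] -> pop 11, enqueue [none], visited so far: [46, 15, 11]
  queue [17] -> pop 17, enqueue [31], visited so far: [46, 15, 11, 17]
  queue [31] -> pop 31, enqueue [23, 41], visited so far: [46, 15, 11, 17, 31]
  queue [23, 41] -> pop 23, enqueue [none], visited so far: [46, 15, 11, 17, 31, 23]
  queue [41] -> pop 41, enqueue [none], visited so far: [46, 15, 11, 17, 31, 23, 41]
Result: [46, 15, 11, 17, 31, 23, 41]


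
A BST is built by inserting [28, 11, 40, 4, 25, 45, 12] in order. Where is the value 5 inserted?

Starting tree (level order): [28, 11, 40, 4, 25, None, 45, None, None, 12]
Insertion path: 28 -> 11 -> 4
Result: insert 5 as right child of 4
Final tree (level order): [28, 11, 40, 4, 25, None, 45, None, 5, 12]


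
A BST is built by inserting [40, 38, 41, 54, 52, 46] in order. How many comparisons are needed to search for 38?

Search path for 38: 40 -> 38
Found: True
Comparisons: 2


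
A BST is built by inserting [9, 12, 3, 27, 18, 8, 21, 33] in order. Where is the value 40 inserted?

Starting tree (level order): [9, 3, 12, None, 8, None, 27, None, None, 18, 33, None, 21]
Insertion path: 9 -> 12 -> 27 -> 33
Result: insert 40 as right child of 33
Final tree (level order): [9, 3, 12, None, 8, None, 27, None, None, 18, 33, None, 21, None, 40]


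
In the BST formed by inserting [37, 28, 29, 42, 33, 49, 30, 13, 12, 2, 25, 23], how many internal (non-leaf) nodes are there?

Tree built from: [37, 28, 29, 42, 33, 49, 30, 13, 12, 2, 25, 23]
Tree (level-order array): [37, 28, 42, 13, 29, None, 49, 12, 25, None, 33, None, None, 2, None, 23, None, 30]
Rule: An internal node has at least one child.
Per-node child counts:
  node 37: 2 child(ren)
  node 28: 2 child(ren)
  node 13: 2 child(ren)
  node 12: 1 child(ren)
  node 2: 0 child(ren)
  node 25: 1 child(ren)
  node 23: 0 child(ren)
  node 29: 1 child(ren)
  node 33: 1 child(ren)
  node 30: 0 child(ren)
  node 42: 1 child(ren)
  node 49: 0 child(ren)
Matching nodes: [37, 28, 13, 12, 25, 29, 33, 42]
Count of internal (non-leaf) nodes: 8


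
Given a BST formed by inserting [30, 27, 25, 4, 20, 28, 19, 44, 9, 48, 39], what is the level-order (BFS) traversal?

Tree insertion order: [30, 27, 25, 4, 20, 28, 19, 44, 9, 48, 39]
Tree (level-order array): [30, 27, 44, 25, 28, 39, 48, 4, None, None, None, None, None, None, None, None, 20, 19, None, 9]
BFS from the root, enqueuing left then right child of each popped node:
  queue [30] -> pop 30, enqueue [27, 44], visited so far: [30]
  queue [27, 44] -> pop 27, enqueue [25, 28], visited so far: [30, 27]
  queue [44, 25, 28] -> pop 44, enqueue [39, 48], visited so far: [30, 27, 44]
  queue [25, 28, 39, 48] -> pop 25, enqueue [4], visited so far: [30, 27, 44, 25]
  queue [28, 39, 48, 4] -> pop 28, enqueue [none], visited so far: [30, 27, 44, 25, 28]
  queue [39, 48, 4] -> pop 39, enqueue [none], visited so far: [30, 27, 44, 25, 28, 39]
  queue [48, 4] -> pop 48, enqueue [none], visited so far: [30, 27, 44, 25, 28, 39, 48]
  queue [4] -> pop 4, enqueue [20], visited so far: [30, 27, 44, 25, 28, 39, 48, 4]
  queue [20] -> pop 20, enqueue [19], visited so far: [30, 27, 44, 25, 28, 39, 48, 4, 20]
  queue [19] -> pop 19, enqueue [9], visited so far: [30, 27, 44, 25, 28, 39, 48, 4, 20, 19]
  queue [9] -> pop 9, enqueue [none], visited so far: [30, 27, 44, 25, 28, 39, 48, 4, 20, 19, 9]
Result: [30, 27, 44, 25, 28, 39, 48, 4, 20, 19, 9]


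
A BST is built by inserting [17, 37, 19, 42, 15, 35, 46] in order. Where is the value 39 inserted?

Starting tree (level order): [17, 15, 37, None, None, 19, 42, None, 35, None, 46]
Insertion path: 17 -> 37 -> 42
Result: insert 39 as left child of 42
Final tree (level order): [17, 15, 37, None, None, 19, 42, None, 35, 39, 46]


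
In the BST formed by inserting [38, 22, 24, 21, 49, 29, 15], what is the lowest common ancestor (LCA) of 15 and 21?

Tree insertion order: [38, 22, 24, 21, 49, 29, 15]
Tree (level-order array): [38, 22, 49, 21, 24, None, None, 15, None, None, 29]
In a BST, the LCA of p=15, q=21 is the first node v on the
root-to-leaf path with p <= v <= q (go left if both < v, right if both > v).
Walk from root:
  at 38: both 15 and 21 < 38, go left
  at 22: both 15 and 21 < 22, go left
  at 21: 15 <= 21 <= 21, this is the LCA
LCA = 21


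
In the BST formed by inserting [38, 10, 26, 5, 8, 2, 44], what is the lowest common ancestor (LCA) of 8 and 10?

Tree insertion order: [38, 10, 26, 5, 8, 2, 44]
Tree (level-order array): [38, 10, 44, 5, 26, None, None, 2, 8]
In a BST, the LCA of p=8, q=10 is the first node v on the
root-to-leaf path with p <= v <= q (go left if both < v, right if both > v).
Walk from root:
  at 38: both 8 and 10 < 38, go left
  at 10: 8 <= 10 <= 10, this is the LCA
LCA = 10


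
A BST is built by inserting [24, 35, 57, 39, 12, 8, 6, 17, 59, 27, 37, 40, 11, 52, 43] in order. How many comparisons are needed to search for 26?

Search path for 26: 24 -> 35 -> 27
Found: False
Comparisons: 3


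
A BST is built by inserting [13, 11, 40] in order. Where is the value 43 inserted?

Starting tree (level order): [13, 11, 40]
Insertion path: 13 -> 40
Result: insert 43 as right child of 40
Final tree (level order): [13, 11, 40, None, None, None, 43]


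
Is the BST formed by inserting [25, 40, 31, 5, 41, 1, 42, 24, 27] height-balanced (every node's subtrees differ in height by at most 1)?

Tree (level-order array): [25, 5, 40, 1, 24, 31, 41, None, None, None, None, 27, None, None, 42]
Definition: a tree is height-balanced if, at every node, |h(left) - h(right)| <= 1 (empty subtree has height -1).
Bottom-up per-node check:
  node 1: h_left=-1, h_right=-1, diff=0 [OK], height=0
  node 24: h_left=-1, h_right=-1, diff=0 [OK], height=0
  node 5: h_left=0, h_right=0, diff=0 [OK], height=1
  node 27: h_left=-1, h_right=-1, diff=0 [OK], height=0
  node 31: h_left=0, h_right=-1, diff=1 [OK], height=1
  node 42: h_left=-1, h_right=-1, diff=0 [OK], height=0
  node 41: h_left=-1, h_right=0, diff=1 [OK], height=1
  node 40: h_left=1, h_right=1, diff=0 [OK], height=2
  node 25: h_left=1, h_right=2, diff=1 [OK], height=3
All nodes satisfy the balance condition.
Result: Balanced


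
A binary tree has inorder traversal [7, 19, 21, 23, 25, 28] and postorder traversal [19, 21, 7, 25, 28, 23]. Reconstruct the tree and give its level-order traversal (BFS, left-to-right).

Inorder:   [7, 19, 21, 23, 25, 28]
Postorder: [19, 21, 7, 25, 28, 23]
Algorithm: postorder visits root last, so walk postorder right-to-left;
each value is the root of the current inorder slice — split it at that
value, recurse on the right subtree first, then the left.
Recursive splits:
  root=23; inorder splits into left=[7, 19, 21], right=[25, 28]
  root=28; inorder splits into left=[25], right=[]
  root=25; inorder splits into left=[], right=[]
  root=7; inorder splits into left=[], right=[19, 21]
  root=21; inorder splits into left=[19], right=[]
  root=19; inorder splits into left=[], right=[]
Reconstructed level-order: [23, 7, 28, 21, 25, 19]


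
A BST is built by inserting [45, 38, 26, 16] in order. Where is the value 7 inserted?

Starting tree (level order): [45, 38, None, 26, None, 16]
Insertion path: 45 -> 38 -> 26 -> 16
Result: insert 7 as left child of 16
Final tree (level order): [45, 38, None, 26, None, 16, None, 7]


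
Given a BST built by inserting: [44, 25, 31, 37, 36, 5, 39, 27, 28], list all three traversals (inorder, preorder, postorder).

Tree insertion order: [44, 25, 31, 37, 36, 5, 39, 27, 28]
Tree (level-order array): [44, 25, None, 5, 31, None, None, 27, 37, None, 28, 36, 39]
Inorder (L, root, R): [5, 25, 27, 28, 31, 36, 37, 39, 44]
Preorder (root, L, R): [44, 25, 5, 31, 27, 28, 37, 36, 39]
Postorder (L, R, root): [5, 28, 27, 36, 39, 37, 31, 25, 44]


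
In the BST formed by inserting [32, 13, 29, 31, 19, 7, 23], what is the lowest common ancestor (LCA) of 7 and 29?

Tree insertion order: [32, 13, 29, 31, 19, 7, 23]
Tree (level-order array): [32, 13, None, 7, 29, None, None, 19, 31, None, 23]
In a BST, the LCA of p=7, q=29 is the first node v on the
root-to-leaf path with p <= v <= q (go left if both < v, right if both > v).
Walk from root:
  at 32: both 7 and 29 < 32, go left
  at 13: 7 <= 13 <= 29, this is the LCA
LCA = 13


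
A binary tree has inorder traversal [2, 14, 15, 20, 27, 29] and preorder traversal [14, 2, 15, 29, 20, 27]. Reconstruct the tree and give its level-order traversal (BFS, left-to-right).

Inorder:  [2, 14, 15, 20, 27, 29]
Preorder: [14, 2, 15, 29, 20, 27]
Algorithm: preorder visits root first, so consume preorder in order;
for each root, split the current inorder slice at that value into
left-subtree inorder and right-subtree inorder, then recurse.
Recursive splits:
  root=14; inorder splits into left=[2], right=[15, 20, 27, 29]
  root=2; inorder splits into left=[], right=[]
  root=15; inorder splits into left=[], right=[20, 27, 29]
  root=29; inorder splits into left=[20, 27], right=[]
  root=20; inorder splits into left=[], right=[27]
  root=27; inorder splits into left=[], right=[]
Reconstructed level-order: [14, 2, 15, 29, 20, 27]


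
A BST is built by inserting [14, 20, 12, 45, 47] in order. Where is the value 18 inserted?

Starting tree (level order): [14, 12, 20, None, None, None, 45, None, 47]
Insertion path: 14 -> 20
Result: insert 18 as left child of 20
Final tree (level order): [14, 12, 20, None, None, 18, 45, None, None, None, 47]


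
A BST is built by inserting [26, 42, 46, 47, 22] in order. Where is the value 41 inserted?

Starting tree (level order): [26, 22, 42, None, None, None, 46, None, 47]
Insertion path: 26 -> 42
Result: insert 41 as left child of 42
Final tree (level order): [26, 22, 42, None, None, 41, 46, None, None, None, 47]


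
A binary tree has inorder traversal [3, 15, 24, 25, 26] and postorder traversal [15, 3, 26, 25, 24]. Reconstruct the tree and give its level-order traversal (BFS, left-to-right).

Inorder:   [3, 15, 24, 25, 26]
Postorder: [15, 3, 26, 25, 24]
Algorithm: postorder visits root last, so walk postorder right-to-left;
each value is the root of the current inorder slice — split it at that
value, recurse on the right subtree first, then the left.
Recursive splits:
  root=24; inorder splits into left=[3, 15], right=[25, 26]
  root=25; inorder splits into left=[], right=[26]
  root=26; inorder splits into left=[], right=[]
  root=3; inorder splits into left=[], right=[15]
  root=15; inorder splits into left=[], right=[]
Reconstructed level-order: [24, 3, 25, 15, 26]
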